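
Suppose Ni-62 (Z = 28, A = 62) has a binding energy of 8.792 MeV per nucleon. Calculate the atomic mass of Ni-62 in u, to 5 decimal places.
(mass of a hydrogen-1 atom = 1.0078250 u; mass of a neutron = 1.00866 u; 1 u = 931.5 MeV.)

Total binding energy = 62 × 8.792 = 545.104 MeV
Mass defect = 545.104 MeV / (931.5 MeV/u) = 0.5851895 u
Constituent mass = 28(1.0078250) + 34(1.00866) = 62.5135400 u
Atomic mass = 62.5135400 − 0.5851895 = 61.9283505 u ≈ 61.92835 u (to 5 decimal places)

61.92835 u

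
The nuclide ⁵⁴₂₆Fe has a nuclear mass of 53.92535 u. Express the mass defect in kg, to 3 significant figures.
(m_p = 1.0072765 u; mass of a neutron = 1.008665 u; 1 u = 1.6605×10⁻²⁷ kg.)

8.41e-28 kg

The nucleus contains 26 protons and 54 − 26 = 28 neutrons.
Total constituent mass: 26 × 1.0072765 + 28 × 1.008665 = 54.4318090 u
Mass defect Δm = 54.4318090 − 53.92535 = 0.5064590 u
In SI units: 0.5064590 u × 1.6605×10⁻²⁷ kg/u = 8.4098e-28 kg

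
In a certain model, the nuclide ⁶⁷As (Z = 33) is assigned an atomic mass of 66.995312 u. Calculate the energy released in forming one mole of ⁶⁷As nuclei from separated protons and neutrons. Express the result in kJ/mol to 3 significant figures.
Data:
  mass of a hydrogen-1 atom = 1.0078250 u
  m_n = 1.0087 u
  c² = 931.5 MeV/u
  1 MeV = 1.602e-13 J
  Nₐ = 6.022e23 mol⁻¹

Mass of separated nucleons = 33(1.0078250) + 34(1.0087) = 33.2582250 + 34.2958 = 67.5540250 u
The mass defect is 67.5540250 − 66.995312 = 0.5587130 u.
Binding energy = Δm·c² = 0.5587130 × 931.5 MeV/u = 520.441 MeV
Per nucleus in joules: 520.441 MeV × 1.602e-13 J/MeV = 8.3375e-11 J
Per mole: 8.3375e-11 J × 6.022e23 mol⁻¹ = 5.0208e+13 J/mol

5.02e+10 kJ/mol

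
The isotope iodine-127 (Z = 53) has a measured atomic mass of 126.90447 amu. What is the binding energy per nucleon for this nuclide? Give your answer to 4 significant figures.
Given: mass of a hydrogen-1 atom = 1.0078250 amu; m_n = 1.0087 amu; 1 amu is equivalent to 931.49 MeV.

Total constituent mass: 53 × 1.0078250 + 74 × 1.0087 = 128.0585250 amu
The mass defect is 128.0585250 − 126.90447 = 1.1540550 amu.
E_B = 1.1540550 × 931.49 = 1074.99 MeV
Per nucleon: 1074.99 / 127 = 8.464 MeV

8.464 MeV/nucleon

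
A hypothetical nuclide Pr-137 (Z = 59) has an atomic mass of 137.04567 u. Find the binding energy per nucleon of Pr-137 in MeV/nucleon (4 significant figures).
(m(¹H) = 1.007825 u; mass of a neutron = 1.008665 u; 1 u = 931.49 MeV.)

Mass of separated nucleons = 59(1.007825) + 78(1.008665) = 59.461675 + 78.675870 = 138.137545 u
Mass defect Δm = 138.137545 − 137.04567 = 1.091875 u
E_B = 1.091875 × 931.49 = 1017.07 MeV
BE/A = 1017.07 MeV / 137 = 7.424 MeV/nucleon

7.424 MeV/nucleon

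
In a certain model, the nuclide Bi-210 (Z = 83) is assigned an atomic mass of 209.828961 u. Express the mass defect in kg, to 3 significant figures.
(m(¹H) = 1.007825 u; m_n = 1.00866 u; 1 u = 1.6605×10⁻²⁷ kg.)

3.19e-27 kg

The nucleus contains 83 protons and 210 − 83 = 127 neutrons.
Σm = 83·m(¹H) + 127·m_n = 83.649475 + 128.09982 = 211.749295 u
The mass defect is 211.749295 − 209.828961 = 1.920334 u.
In SI units: 1.920334 u × 1.6605×10⁻²⁷ kg/u = 3.1887e-27 kg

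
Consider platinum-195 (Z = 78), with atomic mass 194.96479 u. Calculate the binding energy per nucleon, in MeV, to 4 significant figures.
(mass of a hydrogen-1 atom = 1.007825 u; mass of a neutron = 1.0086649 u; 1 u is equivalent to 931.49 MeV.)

Mass of separated nucleons = 78(1.007825) + 117(1.0086649) = 78.610350 + 118.0137933 = 196.6241433 u
Mass defect Δm = 196.6241433 − 194.96479 = 1.6593533 u
E_B = 1.6593533 × 931.49 = 1545.67 MeV
Per nucleon: 1545.67 / 195 = 7.927 MeV

7.927 MeV/nucleon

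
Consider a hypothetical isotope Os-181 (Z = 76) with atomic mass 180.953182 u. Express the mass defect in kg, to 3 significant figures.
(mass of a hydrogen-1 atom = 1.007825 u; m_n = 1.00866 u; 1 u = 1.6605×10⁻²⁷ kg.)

Z = 76, so N = A − Z = 181 − 76 = 105.
Σm = 76·m(¹H) + 105·m_n = 76.594700 + 105.90930 = 182.504000 u
Δm = 182.504000 − 180.953182 = 1.550818 u
In SI units: 1.550818 u × 1.6605×10⁻²⁷ kg/u = 2.5751e-27 kg

2.58e-27 kg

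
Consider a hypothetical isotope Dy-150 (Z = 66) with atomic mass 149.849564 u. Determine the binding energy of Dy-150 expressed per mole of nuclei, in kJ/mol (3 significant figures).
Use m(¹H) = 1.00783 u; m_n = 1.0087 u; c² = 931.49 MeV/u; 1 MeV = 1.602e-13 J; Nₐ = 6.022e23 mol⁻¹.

1.26e+11 kJ/mol

Mass of separated nucleons = 66(1.00783) + 84(1.0087) = 66.51678 + 84.7308 = 151.24758 u
The mass defect is 151.24758 − 149.849564 = 1.398016 u.
Binding energy = Δm·c² = 1.398016 × 931.49 MeV/u = 1302.24 MeV
Per nucleus in joules: 1302.24 MeV × 1.602e-13 J/MeV = 2.0862e-10 J
Per mole: 2.0862e-10 J × 6.022e23 mol⁻¹ = 1.2563e+14 J/mol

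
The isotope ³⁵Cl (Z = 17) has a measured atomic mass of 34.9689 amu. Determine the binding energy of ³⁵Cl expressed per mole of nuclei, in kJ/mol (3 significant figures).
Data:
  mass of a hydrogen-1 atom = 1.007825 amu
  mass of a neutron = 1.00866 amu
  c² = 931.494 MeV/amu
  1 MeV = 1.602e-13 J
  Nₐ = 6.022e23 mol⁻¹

Z = 17, so N = A − Z = 35 − 17 = 18.
Σm = 17·m(¹H) + 18·m_n = 17.133025 + 18.15588 = 35.288905 amu
Δm = 35.288905 − 34.9689 = 0.320005 amu
Binding energy = Δm·c² = 0.320005 × 931.494 MeV/amu = 298.083 MeV
Per nucleus in joules: 298.083 MeV × 1.602e-13 J/MeV = 4.7753e-11 J
Per mole: 4.7753e-11 J × 6.022e23 mol⁻¹ = 2.8757e+13 J/mol

2.88e+10 kJ/mol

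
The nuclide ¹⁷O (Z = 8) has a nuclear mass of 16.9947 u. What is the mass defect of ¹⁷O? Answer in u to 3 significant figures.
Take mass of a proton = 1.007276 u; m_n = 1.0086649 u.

Z = 8, so N = A − Z = 17 − 8 = 9.
Total constituent mass: 8 × 1.007276 + 9 × 1.0086649 = 17.1361921 u
The mass defect is 17.1361921 − 16.9947 = 0.1414921 u.

0.141 u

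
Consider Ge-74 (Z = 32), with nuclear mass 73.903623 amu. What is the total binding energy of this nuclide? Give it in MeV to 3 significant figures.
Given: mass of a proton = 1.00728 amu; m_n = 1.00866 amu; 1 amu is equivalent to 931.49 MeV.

646 MeV

With 32 protons and 42 neutrons (A = 74):
Σm = 32·m_p + 42·m_n = 32.23296 + 42.36372 = 74.59668 amu
Δm = 74.59668 − 73.903623 = 0.693057 amu
E_B = 0.693057 × 931.49 = 645.576 MeV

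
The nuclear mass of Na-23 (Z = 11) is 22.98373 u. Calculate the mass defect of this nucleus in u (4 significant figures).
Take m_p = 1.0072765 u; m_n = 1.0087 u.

0.2007 u

The nucleus contains 11 protons and 23 − 11 = 12 neutrons.
Σm = 11·m_p + 12·m_n = 11.0800415 + 12.1044 = 23.1844415 u
Δm = 23.1844415 − 22.98373 = 0.2007115 u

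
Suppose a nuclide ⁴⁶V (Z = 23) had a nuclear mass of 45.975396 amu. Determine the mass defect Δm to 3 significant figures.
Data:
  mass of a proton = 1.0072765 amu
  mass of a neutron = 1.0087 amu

0.392 amu

Mass of separated nucleons = 23(1.0072765) + 23(1.0087) = 23.1673595 + 23.2001 = 46.3674595 amu
Mass defect Δm = 46.3674595 − 45.975396 = 0.3920635 amu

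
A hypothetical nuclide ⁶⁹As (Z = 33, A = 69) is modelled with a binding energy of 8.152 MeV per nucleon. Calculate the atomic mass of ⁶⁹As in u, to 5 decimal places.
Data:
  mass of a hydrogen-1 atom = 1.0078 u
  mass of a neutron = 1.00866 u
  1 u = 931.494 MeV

68.96530 u

Total binding energy = 69 × 8.152 = 562.488 MeV
Mass defect = 562.488 MeV / (931.494 MeV/u) = 0.6038557 u
Constituent mass = 33(1.0078) + 36(1.00866) = 69.56916 u
Atomic mass = 69.56916 − 0.6038557 = 68.9653043 u ≈ 68.96530 u (to 5 decimal places)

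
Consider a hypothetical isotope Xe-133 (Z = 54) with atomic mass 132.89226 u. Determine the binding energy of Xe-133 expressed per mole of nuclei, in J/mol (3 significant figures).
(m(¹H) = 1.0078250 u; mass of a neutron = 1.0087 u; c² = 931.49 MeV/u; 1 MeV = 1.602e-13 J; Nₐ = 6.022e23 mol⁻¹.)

The nucleus contains 54 protons and 133 − 54 = 79 neutrons.
Mass of separated nucleons = 54(1.0078250) + 79(1.0087) = 54.4225500 + 79.6873 = 134.1098500 u
Mass defect Δm = 134.1098500 − 132.89226 = 1.2175900 u
Converting to energy: 1.2175900 u × 931.49 MeV/u = 1134.17 MeV
Per nucleus in joules: 1134.17 MeV × 1.602e-13 J/MeV = 1.8169e-10 J
Per mole: 1.8169e-10 J × 6.022e23 mol⁻¹ = 1.0941e+14 J/mol

1.09e+14 J/mol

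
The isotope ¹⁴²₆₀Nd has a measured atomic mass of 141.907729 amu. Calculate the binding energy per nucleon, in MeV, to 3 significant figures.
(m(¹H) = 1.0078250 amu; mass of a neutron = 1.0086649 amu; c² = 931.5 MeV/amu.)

8.35 MeV/nucleon

Σm = 60·m(¹H) + 82·m_n = 60.4695000 + 82.7105218 = 143.1800218 amu
Δm = 143.1800218 − 141.907729 = 1.2722928 amu
Converting to energy: 1.2722928 amu × 931.5 MeV/amu = 1185.14 MeV
Per nucleon: 1185.14 / 142 = 8.346 MeV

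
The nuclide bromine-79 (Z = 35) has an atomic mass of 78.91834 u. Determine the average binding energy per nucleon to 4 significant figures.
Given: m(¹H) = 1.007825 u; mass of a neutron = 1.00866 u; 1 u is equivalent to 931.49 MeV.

8.685 MeV/nucleon

Z = 35, so N = A − Z = 79 − 35 = 44.
Σm = 35·m(¹H) + 44·m_n = 35.273875 + 44.38104 = 79.654915 u
The mass defect is 79.654915 − 78.91834 = 0.736575 u.
E_B = 0.736575 × 931.49 = 686.112 MeV
Per nucleon: 686.112 / 79 = 8.685 MeV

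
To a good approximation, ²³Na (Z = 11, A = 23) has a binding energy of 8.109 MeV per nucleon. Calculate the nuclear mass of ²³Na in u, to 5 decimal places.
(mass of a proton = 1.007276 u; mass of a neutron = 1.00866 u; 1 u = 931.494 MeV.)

22.98373 u

Total binding energy = 23 × 8.109 = 186.507 MeV
Mass defect = 186.507 MeV / (931.494 MeV/u) = 0.2002235 u
Constituent mass = 11(1.007276) + 12(1.00866) = 23.183956 u
Nuclear mass = 23.183956 − 0.2002235 = 22.9837325 u ≈ 22.98373 u (to 5 decimal places)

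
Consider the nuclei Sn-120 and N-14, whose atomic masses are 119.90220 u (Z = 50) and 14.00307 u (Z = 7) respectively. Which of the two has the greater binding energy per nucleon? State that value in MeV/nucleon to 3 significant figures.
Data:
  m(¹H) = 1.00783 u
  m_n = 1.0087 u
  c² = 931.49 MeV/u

Sn-120: Σm = 50(1.00783) + 70(1.0087) = 121.00050 u; Δm = 1.09830 u; E_B = 1023.055 MeV; E_B/A = 8.525 MeV
N-14: Σm = 7(1.00783) + 7(1.0087) = 14.11571 u; Δm = 0.11264 u; E_B = 104.923 MeV; E_B/A = 7.4945 MeV
Sn-120 has the higher binding energy per nucleon, so it is the more tightly bound nucleus.

Sn-120; 8.53 MeV/nucleon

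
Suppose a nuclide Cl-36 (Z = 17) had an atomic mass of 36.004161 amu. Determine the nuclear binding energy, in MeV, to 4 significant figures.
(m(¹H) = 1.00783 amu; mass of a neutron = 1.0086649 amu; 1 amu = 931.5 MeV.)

273.5 MeV

Σm = 17·m(¹H) + 19·m_n = 17.13311 + 19.1646331 = 36.2977431 amu
Mass defect Δm = 36.2977431 − 36.004161 = 0.2935821 amu
Binding energy = Δm·c² = 0.2935821 × 931.5 MeV/amu = 273.472 MeV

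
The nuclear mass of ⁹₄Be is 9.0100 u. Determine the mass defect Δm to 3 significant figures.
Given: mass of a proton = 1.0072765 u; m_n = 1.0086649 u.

0.0624 u

The nucleus contains 4 protons and 9 − 4 = 5 neutrons.
Σm = 4·m_p + 5·m_n = 4.0291060 + 5.0433245 = 9.0724305 u
The mass defect is 9.0724305 − 9.0100 = 0.0624305 u.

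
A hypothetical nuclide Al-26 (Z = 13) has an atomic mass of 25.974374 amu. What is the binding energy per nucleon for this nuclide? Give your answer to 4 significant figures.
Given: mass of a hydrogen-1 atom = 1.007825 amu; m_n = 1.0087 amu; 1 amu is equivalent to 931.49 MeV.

8.615 MeV/nucleon

Z = 13, so N = A − Z = 26 − 13 = 13.
Σm = 13·m(¹H) + 13·m_n = 13.101725 + 13.1131 = 26.214825 amu
Mass defect Δm = 26.214825 − 25.974374 = 0.240451 amu
Converting to energy: 0.240451 amu × 931.49 MeV/amu = 223.978 MeV
Per nucleon: 223.978 / 26 = 8.615 MeV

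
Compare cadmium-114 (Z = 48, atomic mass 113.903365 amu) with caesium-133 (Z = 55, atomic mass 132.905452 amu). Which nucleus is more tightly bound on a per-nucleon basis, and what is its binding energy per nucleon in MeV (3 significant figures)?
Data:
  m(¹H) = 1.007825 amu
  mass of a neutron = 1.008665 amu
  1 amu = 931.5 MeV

cadmium-114: Σm = 48(1.007825) + 66(1.008665) = 114.947490 amu; Δm = 1.044125 amu; E_B = 972.60 MeV; E_B/A = 8.532 MeV
caesium-133: Σm = 55(1.007825) + 78(1.008665) = 134.106245 amu; Δm = 1.200793 amu; E_B = 1118.5 MeV; E_B/A = 8.410 MeV
cadmium-114 has the higher binding energy per nucleon, so it is the more tightly bound nucleus.

cadmium-114; 8.53 MeV/nucleon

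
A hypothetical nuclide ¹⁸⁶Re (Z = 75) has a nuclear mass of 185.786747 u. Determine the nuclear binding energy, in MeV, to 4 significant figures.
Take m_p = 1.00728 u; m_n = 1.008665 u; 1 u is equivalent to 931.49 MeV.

Total constituent mass: 75 × 1.00728 + 111 × 1.008665 = 187.507815 u
Δm = 187.507815 − 185.786747 = 1.721068 u
Binding energy = Δm·c² = 1.721068 × 931.49 MeV/u = 1603.16 MeV

1603 MeV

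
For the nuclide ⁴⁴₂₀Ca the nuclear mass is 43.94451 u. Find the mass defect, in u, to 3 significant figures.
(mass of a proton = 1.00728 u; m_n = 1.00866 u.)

0.409 u

The nucleus contains 20 protons and 44 − 20 = 24 neutrons.
Total constituent mass: 20 × 1.00728 + 24 × 1.00866 = 44.35344 u
The mass defect is 44.35344 − 43.94451 = 0.40893 u.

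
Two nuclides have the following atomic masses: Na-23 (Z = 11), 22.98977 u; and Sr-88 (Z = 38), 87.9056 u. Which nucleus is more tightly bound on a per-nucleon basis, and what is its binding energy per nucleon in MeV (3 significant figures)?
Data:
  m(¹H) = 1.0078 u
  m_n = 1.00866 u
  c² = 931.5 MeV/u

Na-23: Σm = 11(1.0078) + 12(1.00866) = 23.18972 u; Δm = 0.19995 u; E_B = 186.25 MeV; E_B/A = 8.098 MeV
Sr-88: Σm = 38(1.0078) + 50(1.00866) = 88.72940 u; Δm = 0.82380 u; E_B = 767.37 MeV; E_B/A = 8.720 MeV
Sr-88 has the higher binding energy per nucleon, so it is the more tightly bound nucleus.

Sr-88; 8.72 MeV/nucleon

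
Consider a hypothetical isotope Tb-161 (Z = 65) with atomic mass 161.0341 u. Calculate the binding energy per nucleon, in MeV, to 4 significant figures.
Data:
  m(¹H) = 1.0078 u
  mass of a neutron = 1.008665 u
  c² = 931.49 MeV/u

7.549 MeV/nucleon

Mass of separated nucleons = 65(1.0078) + 96(1.008665) = 65.5070 + 96.831840 = 162.338840 u
Δm = 162.338840 − 161.0341 = 1.304740 u
E_B = 1.304740 × 931.49 = 1215.35 MeV
BE/A = 1215.35 MeV / 161 = 7.549 MeV/nucleon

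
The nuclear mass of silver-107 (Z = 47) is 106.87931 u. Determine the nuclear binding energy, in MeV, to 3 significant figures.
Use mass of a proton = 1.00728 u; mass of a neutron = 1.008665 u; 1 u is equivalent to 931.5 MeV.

915 MeV

The nucleus contains 47 protons and 107 − 47 = 60 neutrons.
Total constituent mass: 47 × 1.00728 + 60 × 1.008665 = 107.862060 u
Mass defect Δm = 107.862060 − 106.87931 = 0.982750 u
Converting to energy: 0.982750 u × 931.5 MeV/u = 915.432 MeV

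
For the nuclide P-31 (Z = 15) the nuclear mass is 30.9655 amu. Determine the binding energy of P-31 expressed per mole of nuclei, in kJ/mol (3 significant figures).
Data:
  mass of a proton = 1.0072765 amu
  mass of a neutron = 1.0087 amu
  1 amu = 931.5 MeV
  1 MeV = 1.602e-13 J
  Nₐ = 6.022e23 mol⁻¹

2.54e+10 kJ/mol

Total constituent mass: 15 × 1.0072765 + 16 × 1.0087 = 31.2483475 amu
Δm = 31.2483475 − 30.9655 = 0.2828475 amu
Converting to energy: 0.2828475 amu × 931.5 MeV/amu = 263.472 MeV
Per nucleus in joules: 263.472 MeV × 1.602e-13 J/MeV = 4.2208e-11 J
Per mole: 4.2208e-11 J × 6.022e23 mol⁻¹ = 2.5418e+13 J/mol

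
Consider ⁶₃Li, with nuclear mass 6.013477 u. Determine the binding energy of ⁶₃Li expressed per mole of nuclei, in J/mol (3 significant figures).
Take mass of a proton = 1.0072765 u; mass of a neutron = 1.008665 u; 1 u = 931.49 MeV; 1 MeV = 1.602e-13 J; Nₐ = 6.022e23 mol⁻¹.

3.09e+12 J/mol

The nucleus contains 3 protons and 6 − 3 = 3 neutrons.
Σm = 3·m_p + 3·m_n = 3.0218295 + 3.025995 = 6.0478245 u
The mass defect is 6.0478245 − 6.013477 = 0.0343475 u.
E_B = 0.0343475 × 931.49 = 31.9944 MeV
Per nucleus in joules: 31.9944 MeV × 1.602e-13 J/MeV = 5.1255e-12 J
Per mole: 5.1255e-12 J × 6.022e23 mol⁻¹ = 3.0866e+12 J/mol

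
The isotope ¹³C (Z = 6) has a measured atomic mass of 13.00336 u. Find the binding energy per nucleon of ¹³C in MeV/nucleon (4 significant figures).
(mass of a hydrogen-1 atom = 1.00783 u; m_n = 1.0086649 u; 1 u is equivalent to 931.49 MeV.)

Mass of separated nucleons = 6(1.00783) + 7(1.0086649) = 6.04698 + 7.0606543 = 13.1076343 u
The mass defect is 13.1076343 − 13.00336 = 0.1042743 u.
Binding energy = Δm·c² = 0.1042743 × 931.49 MeV/u = 97.1305 MeV
Per nucleon: 97.1305 / 13 = 7.472 MeV

7.472 MeV/nucleon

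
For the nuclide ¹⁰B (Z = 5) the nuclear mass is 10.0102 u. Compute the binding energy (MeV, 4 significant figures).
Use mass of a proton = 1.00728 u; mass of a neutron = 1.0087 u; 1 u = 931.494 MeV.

64.93 MeV

Z = 5, so N = A − Z = 10 − 5 = 5.
Σm = 5·m_p + 5·m_n = 5.03640 + 5.0435 = 10.07990 u
Mass defect Δm = 10.07990 − 10.0102 = 0.06970 u
Converting to energy: 0.06970 u × 931.494 MeV/u = 64.9251 MeV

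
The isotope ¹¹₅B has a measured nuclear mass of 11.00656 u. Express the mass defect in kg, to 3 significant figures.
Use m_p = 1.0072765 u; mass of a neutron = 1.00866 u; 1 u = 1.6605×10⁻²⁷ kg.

1.36e-28 kg

Z = 5, so N = A − Z = 11 − 5 = 6.
Σm = 5·m_p + 6·m_n = 5.0363825 + 6.05196 = 11.0883425 u
The mass defect is 11.0883425 − 11.00656 = 0.0817825 u.
In SI units: 0.0817825 u × 1.6605×10⁻²⁷ kg/u = 1.3580e-28 kg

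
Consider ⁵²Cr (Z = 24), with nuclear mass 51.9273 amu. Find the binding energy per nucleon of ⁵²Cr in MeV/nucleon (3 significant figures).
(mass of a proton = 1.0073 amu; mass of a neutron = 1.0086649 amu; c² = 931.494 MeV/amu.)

Total constituent mass: 24 × 1.0073 + 28 × 1.0086649 = 52.4178172 amu
The mass defect is 52.4178172 − 51.9273 = 0.4905172 amu.
Converting to energy: 0.4905172 amu × 931.494 MeV/amu = 456.914 MeV
Dividing by A = 52 gives 8.787 MeV per nucleon.

8.79 MeV/nucleon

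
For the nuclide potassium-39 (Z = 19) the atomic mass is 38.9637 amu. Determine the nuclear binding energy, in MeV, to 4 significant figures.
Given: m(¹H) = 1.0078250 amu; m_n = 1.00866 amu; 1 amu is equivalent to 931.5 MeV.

333.6 MeV

Σm = 19·m(¹H) + 20·m_n = 19.1486750 + 20.17320 = 39.3218750 amu
Δm = 39.3218750 − 38.9637 = 0.3581750 amu
Converting to energy: 0.3581750 amu × 931.5 MeV/amu = 333.640 MeV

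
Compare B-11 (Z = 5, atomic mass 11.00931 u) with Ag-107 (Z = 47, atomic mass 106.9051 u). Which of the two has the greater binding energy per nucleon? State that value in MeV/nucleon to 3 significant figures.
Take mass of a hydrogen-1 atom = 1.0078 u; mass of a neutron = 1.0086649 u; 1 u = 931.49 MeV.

B-11: Σm = 5(1.0078) + 6(1.0086649) = 11.0909894 u; Δm = 0.0816794 u; E_B = 76.084 MeV; E_B/A = 6.917 MeV
Ag-107: Σm = 47(1.0078) + 60(1.0086649) = 107.8864940 u; Δm = 0.9813940 u; E_B = 914.16 MeV; E_B/A = 8.544 MeV
Ag-107 has the higher binding energy per nucleon, so it is the more tightly bound nucleus.

Ag-107; 8.54 MeV/nucleon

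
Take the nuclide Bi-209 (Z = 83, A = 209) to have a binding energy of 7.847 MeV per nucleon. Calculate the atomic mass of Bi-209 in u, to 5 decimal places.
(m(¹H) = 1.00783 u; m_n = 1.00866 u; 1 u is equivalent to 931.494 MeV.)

208.98041 u

Total binding energy = 209 × 7.847 = 1640.023 MeV
Mass defect = 1640.023 MeV / (931.494 MeV/u) = 1.7606372 u
Constituent mass = 83(1.00783) + 126(1.00866) = 210.74105 u
Atomic mass = 210.74105 − 1.7606372 = 208.9804128 u ≈ 208.98041 u (to 5 decimal places)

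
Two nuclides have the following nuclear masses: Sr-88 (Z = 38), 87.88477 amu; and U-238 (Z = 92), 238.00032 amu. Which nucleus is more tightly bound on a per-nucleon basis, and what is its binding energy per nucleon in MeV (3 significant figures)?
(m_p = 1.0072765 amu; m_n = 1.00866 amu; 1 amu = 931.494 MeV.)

Sr-88; 8.73 MeV/nucleon

Sr-88: Σm = 38(1.0072765) + 50(1.00866) = 88.7095070 amu; Δm = 0.8247370 amu; E_B = 768.24 MeV; E_B/A = 8.730 MeV
U-238: Σm = 92(1.0072765) + 146(1.00866) = 239.9337980 amu; Δm = 1.9334780 amu; E_B = 1801.0 MeV; E_B/A = 7.567 MeV
Sr-88 has the higher binding energy per nucleon, so it is the more tightly bound nucleus.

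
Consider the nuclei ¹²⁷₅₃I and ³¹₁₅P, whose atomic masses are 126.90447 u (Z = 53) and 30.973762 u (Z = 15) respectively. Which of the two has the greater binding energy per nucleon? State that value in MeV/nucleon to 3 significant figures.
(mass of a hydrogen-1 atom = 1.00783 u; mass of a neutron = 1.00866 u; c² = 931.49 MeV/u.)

³¹₁₅P; 8.48 MeV/nucleon

¹²⁷₅₃I: Σm = 53(1.00783) + 74(1.00866) = 128.05583 u; Δm = 1.15136 u; E_B = 1072.48 MeV; E_B/A = 8.4447 MeV
³¹₁₅P: Σm = 15(1.00783) + 16(1.00866) = 31.25601 u; Δm = 0.282248 u; E_B = 262.91 MeV; E_B/A = 8.481 MeV
³¹₁₅P has the higher binding energy per nucleon, so it is the more tightly bound nucleus.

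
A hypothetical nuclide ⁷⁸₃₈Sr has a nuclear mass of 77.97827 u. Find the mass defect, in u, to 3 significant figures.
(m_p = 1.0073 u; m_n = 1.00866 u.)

Total constituent mass: 38 × 1.0073 + 40 × 1.00866 = 78.62380 u
Δm = 78.62380 − 77.97827 = 0.64553 u

0.646 u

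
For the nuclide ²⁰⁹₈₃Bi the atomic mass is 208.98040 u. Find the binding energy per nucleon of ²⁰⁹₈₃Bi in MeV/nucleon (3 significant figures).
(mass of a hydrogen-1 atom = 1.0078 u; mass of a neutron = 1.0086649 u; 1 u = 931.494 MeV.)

7.84 MeV/nucleon

Total constituent mass: 83 × 1.0078 + 126 × 1.0086649 = 210.7391774 u
The mass defect is 210.7391774 − 208.98040 = 1.7587774 u.
Converting to energy: 1.7587774 u × 931.494 MeV/u = 1638.29 MeV
BE/A = 1638.29 MeV / 209 = 7.839 MeV/nucleon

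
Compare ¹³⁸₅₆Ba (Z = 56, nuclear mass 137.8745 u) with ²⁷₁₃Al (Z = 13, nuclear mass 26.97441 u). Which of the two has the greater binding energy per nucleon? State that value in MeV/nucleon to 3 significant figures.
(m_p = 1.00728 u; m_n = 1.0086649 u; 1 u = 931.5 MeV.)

¹³⁸₅₆Ba: Σm = 56(1.00728) + 82(1.0086649) = 139.1182018 u; Δm = 1.2437018 u; E_B = 1158.508 MeV; E_B/A = 8.39499 MeV
²⁷₁₃Al: Σm = 13(1.00728) + 14(1.0086649) = 27.2159486 u; Δm = 0.2415386 u; E_B = 224.99 MeV; E_B/A = 8.333 MeV
¹³⁸₅₆Ba has the higher binding energy per nucleon, so it is the more tightly bound nucleus.

¹³⁸₅₆Ba; 8.39 MeV/nucleon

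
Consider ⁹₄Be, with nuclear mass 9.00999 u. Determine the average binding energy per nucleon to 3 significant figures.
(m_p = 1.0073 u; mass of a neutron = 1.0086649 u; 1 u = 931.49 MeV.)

6.47 MeV/nucleon

The nucleus contains 4 protons and 9 − 4 = 5 neutrons.
Mass of separated nucleons = 4(1.0073) + 5(1.0086649) = 4.0292 + 5.0433245 = 9.0725245 u
Δm = 9.0725245 − 9.00999 = 0.0625345 u
Binding energy = Δm·c² = 0.0625345 × 931.49 MeV/u = 58.2503 MeV
Per nucleon: 58.2503 / 9 = 6.472 MeV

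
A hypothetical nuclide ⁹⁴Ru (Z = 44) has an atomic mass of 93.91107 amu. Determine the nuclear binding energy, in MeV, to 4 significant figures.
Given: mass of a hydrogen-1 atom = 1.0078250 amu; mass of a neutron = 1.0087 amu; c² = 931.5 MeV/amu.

808.8 MeV

Z = 44, so N = A − Z = 94 − 44 = 50.
Mass of separated nucleons = 44(1.0078250) + 50(1.0087) = 44.3443000 + 50.4350 = 94.7793000 amu
Δm = 94.7793000 − 93.91107 = 0.8682300 amu
Converting to energy: 0.8682300 amu × 931.5 MeV/amu = 808.756 MeV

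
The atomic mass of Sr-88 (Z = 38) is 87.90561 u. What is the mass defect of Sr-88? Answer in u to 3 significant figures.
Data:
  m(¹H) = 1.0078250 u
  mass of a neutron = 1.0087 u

0.827 u

Z = 38, so N = A − Z = 88 − 38 = 50.
Total constituent mass: 38 × 1.0078250 + 50 × 1.0087 = 88.7323500 u
Δm = 88.7323500 − 87.90561 = 0.8267400 u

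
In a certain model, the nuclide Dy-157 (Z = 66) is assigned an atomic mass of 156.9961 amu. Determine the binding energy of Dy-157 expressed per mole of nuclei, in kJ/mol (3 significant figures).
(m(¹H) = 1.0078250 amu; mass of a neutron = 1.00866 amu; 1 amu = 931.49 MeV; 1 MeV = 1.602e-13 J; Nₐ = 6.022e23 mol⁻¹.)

Mass of separated nucleons = 66(1.0078250) + 91(1.00866) = 66.5164500 + 91.78806 = 158.3045100 amu
Mass defect Δm = 158.3045100 − 156.9961 = 1.3084100 amu
Converting to energy: 1.3084100 amu × 931.49 MeV/amu = 1218.77 MeV
Per nucleus in joules: 1218.77 MeV × 1.602e-13 J/MeV = 1.9525e-10 J
Per mole: 1.9525e-10 J × 6.022e23 mol⁻¹ = 1.1758e+14 J/mol

1.18e+11 kJ/mol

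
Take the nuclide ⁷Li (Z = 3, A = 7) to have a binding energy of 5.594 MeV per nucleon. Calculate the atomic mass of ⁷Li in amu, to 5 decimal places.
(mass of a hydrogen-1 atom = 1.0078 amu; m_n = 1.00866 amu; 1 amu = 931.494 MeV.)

Total binding energy = 7 × 5.594 = 39.158 MeV
Mass defect = 39.158 MeV / (931.494 MeV/amu) = 0.0420378 amu
Constituent mass = 3(1.0078) + 4(1.00866) = 7.05804 amu
Atomic mass = 7.05804 − 0.0420378 = 7.0160022 amu ≈ 7.01600 amu (to 5 decimal places)

7.01600 amu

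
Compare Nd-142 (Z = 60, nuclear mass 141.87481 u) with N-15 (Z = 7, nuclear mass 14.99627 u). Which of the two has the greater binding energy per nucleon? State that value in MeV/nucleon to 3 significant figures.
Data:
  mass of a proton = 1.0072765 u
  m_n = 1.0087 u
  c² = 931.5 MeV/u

Nd-142: Σm = 60(1.0072765) + 82(1.0087) = 143.1499900 u; Δm = 1.2751800 u; E_B = 1187.8 MeV; E_B/A = 8.365 MeV
N-15: Σm = 7(1.0072765) + 8(1.0087) = 15.1205355 u; Δm = 0.1242655 u; E_B = 115.75 MeV; E_B/A = 7.717 MeV
Nd-142 has the higher binding energy per nucleon, so it is the more tightly bound nucleus.

Nd-142; 8.37 MeV/nucleon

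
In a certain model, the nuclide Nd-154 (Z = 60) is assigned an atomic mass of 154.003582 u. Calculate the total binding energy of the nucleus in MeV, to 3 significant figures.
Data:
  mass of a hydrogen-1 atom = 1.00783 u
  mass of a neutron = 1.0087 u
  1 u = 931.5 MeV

The nucleus contains 60 protons and 154 − 60 = 94 neutrons.
Mass of separated nucleons = 60(1.00783) + 94(1.0087) = 60.46980 + 94.8178 = 155.28760 u
Δm = 155.28760 − 154.003582 = 1.284018 u
E_B = 1.284018 × 931.5 = 1196.06 MeV

1200 MeV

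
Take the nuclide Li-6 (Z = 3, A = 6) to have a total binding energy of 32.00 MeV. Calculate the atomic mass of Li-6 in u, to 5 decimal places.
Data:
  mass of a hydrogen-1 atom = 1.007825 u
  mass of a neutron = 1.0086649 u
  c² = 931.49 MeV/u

Mass defect = 32.00 MeV / (931.49 MeV/u) = 0.0343536 u
Constituent mass = 3(1.007825) + 3(1.0086649) = 6.0494697 u
Atomic mass = 6.0494697 − 0.0343536 = 6.0151161 u ≈ 6.01512 u (to 5 decimal places)

6.01512 u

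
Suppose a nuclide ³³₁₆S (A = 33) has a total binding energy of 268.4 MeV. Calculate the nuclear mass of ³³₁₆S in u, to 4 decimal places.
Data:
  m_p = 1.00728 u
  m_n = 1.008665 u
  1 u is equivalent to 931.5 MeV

Mass defect = 268.4 MeV / (931.5 MeV/u) = 0.288137 u
Constituent mass = 16(1.00728) + 17(1.008665) = 33.263785 u
Nuclear mass = 33.263785 − 0.288137 = 32.975648 u ≈ 32.9756 u (to 4 decimal places)

32.9756 u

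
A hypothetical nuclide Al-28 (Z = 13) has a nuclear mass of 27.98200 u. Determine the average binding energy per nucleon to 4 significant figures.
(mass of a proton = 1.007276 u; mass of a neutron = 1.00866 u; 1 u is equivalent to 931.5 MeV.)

8.067 MeV/nucleon

Mass of separated nucleons = 13(1.007276) + 15(1.00866) = 13.094588 + 15.12990 = 28.224488 u
Mass defect Δm = 28.224488 − 27.98200 = 0.242488 u
Converting to energy: 0.242488 u × 931.5 MeV/u = 225.878 MeV
BE/A = 225.878 MeV / 28 = 8.067 MeV/nucleon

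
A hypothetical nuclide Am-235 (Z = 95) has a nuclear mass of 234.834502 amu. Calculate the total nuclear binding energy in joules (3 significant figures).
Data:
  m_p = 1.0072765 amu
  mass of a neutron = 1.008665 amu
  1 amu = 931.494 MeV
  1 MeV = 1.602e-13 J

Mass of separated nucleons = 95(1.0072765) + 140(1.008665) = 95.6912675 + 141.213100 = 236.9043675 amu
The mass defect is 236.9043675 − 234.834502 = 2.0698655 amu.
Converting to energy: 2.0698655 amu × 931.494 MeV/amu = 1928.07 MeV
In joules: 1928.07 MeV × 1.602e-13 J/MeV = 3.0888e-10 J

3.09e-10 J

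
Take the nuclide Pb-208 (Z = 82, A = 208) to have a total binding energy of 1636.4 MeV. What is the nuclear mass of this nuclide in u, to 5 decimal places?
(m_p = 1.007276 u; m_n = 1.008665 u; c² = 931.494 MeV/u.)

Mass defect = 1636.4 MeV / (931.494 MeV/u) = 1.7567478 u
Constituent mass = 82(1.007276) + 126(1.008665) = 209.688422 u
Nuclear mass = 209.688422 − 1.7567478 = 207.9316742 u ≈ 207.93167 u (to 5 decimal places)

207.93167 u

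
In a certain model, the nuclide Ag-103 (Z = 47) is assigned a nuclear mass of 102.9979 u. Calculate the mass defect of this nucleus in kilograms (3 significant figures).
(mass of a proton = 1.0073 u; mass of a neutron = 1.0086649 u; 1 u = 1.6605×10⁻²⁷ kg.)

The nucleus contains 47 protons and 103 − 47 = 56 neutrons.
Mass of separated nucleons = 47(1.0073) + 56(1.0086649) = 47.3431 + 56.4852344 = 103.8283344 u
Δm = 103.8283344 − 102.9979 = 0.8304344 u
In SI units: 0.8304344 u × 1.6605×10⁻²⁷ kg/u = 1.3789e-27 kg

1.38e-27 kg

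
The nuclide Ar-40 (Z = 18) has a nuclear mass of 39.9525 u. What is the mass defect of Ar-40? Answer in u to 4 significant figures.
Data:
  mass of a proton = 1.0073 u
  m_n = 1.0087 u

0.3703 u

Σm = 18·m_p + 22·m_n = 18.1314 + 22.1914 = 40.3228 u
Mass defect Δm = 40.3228 − 39.9525 = 0.3703 u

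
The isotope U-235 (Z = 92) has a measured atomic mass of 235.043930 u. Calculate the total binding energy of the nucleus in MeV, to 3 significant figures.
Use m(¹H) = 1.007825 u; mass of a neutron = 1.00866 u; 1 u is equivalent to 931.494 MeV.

Mass of separated nucleons = 92(1.007825) + 143(1.00866) = 92.719900 + 144.23838 = 236.958280 u
Δm = 236.958280 − 235.043930 = 1.914350 u
Binding energy = Δm·c² = 1.914350 × 931.494 MeV/u = 1783.21 MeV

1780 MeV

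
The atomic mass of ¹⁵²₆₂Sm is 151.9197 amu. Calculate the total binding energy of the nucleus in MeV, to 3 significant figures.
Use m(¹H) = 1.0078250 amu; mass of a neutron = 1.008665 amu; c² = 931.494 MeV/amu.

1250 MeV

Z = 62, so N = A − Z = 152 − 62 = 90.
Total constituent mass: 62 × 1.0078250 + 90 × 1.008665 = 153.2650000 amu
The mass defect is 153.2650000 − 151.9197 = 1.3453000 amu.
Converting to energy: 1.3453000 amu × 931.494 MeV/amu = 1253.14 MeV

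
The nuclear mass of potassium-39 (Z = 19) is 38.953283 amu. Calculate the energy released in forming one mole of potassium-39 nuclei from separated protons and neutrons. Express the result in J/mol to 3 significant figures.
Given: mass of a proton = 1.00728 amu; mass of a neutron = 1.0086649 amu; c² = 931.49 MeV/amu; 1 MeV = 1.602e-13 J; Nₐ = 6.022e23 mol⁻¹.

With 19 protons and 20 neutrons (A = 39):
Total constituent mass: 19 × 1.00728 + 20 × 1.0086649 = 39.3116180 amu
Mass defect Δm = 39.3116180 − 38.953283 = 0.3583350 amu
Binding energy = Δm·c² = 0.3583350 × 931.49 MeV/amu = 333.785 MeV
Per nucleus in joules: 333.785 MeV × 1.602e-13 J/MeV = 5.3472e-11 J
Per mole: 5.3472e-11 J × 6.022e23 mol⁻¹ = 3.2201e+13 J/mol

3.22e+13 J/mol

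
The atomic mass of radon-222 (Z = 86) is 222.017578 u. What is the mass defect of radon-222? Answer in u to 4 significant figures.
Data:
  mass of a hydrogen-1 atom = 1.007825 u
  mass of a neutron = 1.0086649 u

Σm = 86·m(¹H) + 136·m_n = 86.672950 + 137.1784264 = 223.8513764 u
Mass defect Δm = 223.8513764 − 222.017578 = 1.8337984 u

1.834 u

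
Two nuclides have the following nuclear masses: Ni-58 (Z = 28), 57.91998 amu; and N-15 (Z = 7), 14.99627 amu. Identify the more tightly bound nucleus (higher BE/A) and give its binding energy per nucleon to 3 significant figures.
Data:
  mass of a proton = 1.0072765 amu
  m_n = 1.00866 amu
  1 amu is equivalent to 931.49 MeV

Ni-58: Σm = 28(1.0072765) + 30(1.00866) = 58.4635420 amu; Δm = 0.5435620 amu; E_B = 506.32 MeV; E_B/A = 8.730 MeV
N-15: Σm = 7(1.0072765) + 8(1.00866) = 15.1202155 amu; Δm = 0.1239455 amu; E_B = 115.45 MeV; E_B/A = 7.697 MeV
Ni-58 has the higher binding energy per nucleon, so it is the more tightly bound nucleus.

Ni-58; 8.73 MeV/nucleon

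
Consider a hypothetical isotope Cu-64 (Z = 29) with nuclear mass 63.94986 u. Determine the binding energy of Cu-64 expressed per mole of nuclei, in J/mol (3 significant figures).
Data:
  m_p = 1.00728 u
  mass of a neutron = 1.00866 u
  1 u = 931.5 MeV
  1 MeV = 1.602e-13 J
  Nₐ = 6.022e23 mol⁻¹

5.07e+13 J/mol

Total constituent mass: 29 × 1.00728 + 35 × 1.00866 = 64.51422 u
The mass defect is 64.51422 − 63.94986 = 0.56436 u.
E_B = 0.56436 × 931.5 = 525.701 MeV
Per nucleus in joules: 525.701 MeV × 1.602e-13 J/MeV = 8.4217e-11 J
Per mole: 8.4217e-11 J × 6.022e23 mol⁻¹ = 5.0715e+13 J/mol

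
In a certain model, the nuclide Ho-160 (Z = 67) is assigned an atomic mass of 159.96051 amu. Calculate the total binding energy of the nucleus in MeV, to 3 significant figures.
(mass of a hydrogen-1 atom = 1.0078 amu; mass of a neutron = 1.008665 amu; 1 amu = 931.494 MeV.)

The nucleus contains 67 protons and 160 − 67 = 93 neutrons.
Total constituent mass: 67 × 1.0078 + 93 × 1.008665 = 161.328445 amu
Mass defect Δm = 161.328445 − 159.96051 = 1.367935 amu
Binding energy = Δm·c² = 1.367935 × 931.494 MeV/amu = 1274.22 MeV

1270 MeV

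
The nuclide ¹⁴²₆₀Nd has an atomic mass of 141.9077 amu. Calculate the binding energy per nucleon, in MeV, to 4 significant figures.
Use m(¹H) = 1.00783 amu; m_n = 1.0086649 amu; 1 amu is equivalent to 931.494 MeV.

Mass of separated nucleons = 60(1.00783) + 82(1.0086649) = 60.46980 + 82.7105218 = 143.1803218 amu
Δm = 143.1803218 − 141.9077 = 1.2726218 amu
Converting to energy: 1.2726218 amu × 931.494 MeV/amu = 1185.44 MeV
Per nucleon: 1185.44 / 142 = 8.348 MeV

8.348 MeV/nucleon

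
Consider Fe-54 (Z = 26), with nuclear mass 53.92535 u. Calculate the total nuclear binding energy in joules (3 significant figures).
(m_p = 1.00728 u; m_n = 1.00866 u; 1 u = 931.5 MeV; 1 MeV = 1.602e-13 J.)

Z = 26, so N = A − Z = 54 − 26 = 28.
Mass of separated nucleons = 26(1.00728) + 28(1.00866) = 26.18928 + 28.24248 = 54.43176 u
The mass defect is 54.43176 − 53.92535 = 0.50641 u.
E_B = 0.50641 × 931.5 = 471.721 MeV
In joules: 471.721 MeV × 1.602e-13 J/MeV = 7.5570e-11 J

7.56e-11 J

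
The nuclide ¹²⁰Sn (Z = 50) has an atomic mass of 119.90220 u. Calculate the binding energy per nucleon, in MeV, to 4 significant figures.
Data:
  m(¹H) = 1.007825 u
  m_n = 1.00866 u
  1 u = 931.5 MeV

Z = 50, so N = A − Z = 120 − 50 = 70.
Σm = 50·m(¹H) + 70·m_n = 50.391250 + 70.60620 = 120.997450 u
The mass defect is 120.997450 − 119.90220 = 1.095250 u.
Binding energy = Δm·c² = 1.095250 × 931.5 MeV/u = 1020.23 MeV
BE/A = 1020.23 MeV / 120 = 8.502 MeV/nucleon

8.502 MeV/nucleon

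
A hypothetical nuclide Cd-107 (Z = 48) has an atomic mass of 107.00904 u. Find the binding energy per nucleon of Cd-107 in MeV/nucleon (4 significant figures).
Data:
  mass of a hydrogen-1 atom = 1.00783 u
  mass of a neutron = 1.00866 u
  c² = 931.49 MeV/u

7.641 MeV/nucleon

The nucleus contains 48 protons and 107 − 48 = 59 neutrons.
Σm = 48·m(¹H) + 59·m_n = 48.37584 + 59.51094 = 107.88678 u
Mass defect Δm = 107.88678 − 107.00904 = 0.87774 u
E_B = 0.87774 × 931.49 = 817.606 MeV
BE/A = 817.606 MeV / 107 = 7.641 MeV/nucleon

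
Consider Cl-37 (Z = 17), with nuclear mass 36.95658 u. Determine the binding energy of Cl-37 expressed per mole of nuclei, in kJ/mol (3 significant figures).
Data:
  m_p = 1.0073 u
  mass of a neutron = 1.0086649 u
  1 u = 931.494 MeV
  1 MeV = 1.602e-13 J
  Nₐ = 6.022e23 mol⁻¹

3.06e+10 kJ/mol

Z = 17, so N = A − Z = 37 − 17 = 20.
Mass of separated nucleons = 17(1.0073) + 20(1.0086649) = 17.1241 + 20.1732980 = 37.2973980 u
Mass defect Δm = 37.2973980 − 36.95658 = 0.3408180 u
Binding energy = Δm·c² = 0.3408180 × 931.494 MeV/u = 317.470 MeV
Per nucleus in joules: 317.470 MeV × 1.602e-13 J/MeV = 5.0859e-11 J
Per mole: 5.0859e-11 J × 6.022e23 mol⁻¹ = 3.0627e+13 J/mol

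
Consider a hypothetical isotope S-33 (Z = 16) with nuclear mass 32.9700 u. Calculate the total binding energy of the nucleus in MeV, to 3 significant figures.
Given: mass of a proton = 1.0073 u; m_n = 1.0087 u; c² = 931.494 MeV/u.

Total constituent mass: 16 × 1.0073 + 17 × 1.0087 = 33.2647 u
Δm = 33.2647 − 32.9700 = 0.2947 u
Binding energy = Δm·c² = 0.2947 × 931.494 MeV/u = 274.511 MeV

275 MeV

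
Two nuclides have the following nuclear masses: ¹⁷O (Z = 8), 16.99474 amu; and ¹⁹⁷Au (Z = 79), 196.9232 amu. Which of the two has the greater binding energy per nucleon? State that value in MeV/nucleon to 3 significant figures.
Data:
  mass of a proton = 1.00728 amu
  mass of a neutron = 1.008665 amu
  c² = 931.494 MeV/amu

¹⁷O: Σm = 8(1.00728) + 9(1.008665) = 17.136225 amu; Δm = 0.141485 amu; E_B = 131.79 MeV; E_B/A = 7.752 MeV
¹⁹⁷Au: Σm = 79(1.00728) + 118(1.008665) = 198.597590 amu; Δm = 1.674390 amu; E_B = 1559.7 MeV; E_B/A = 7.917 MeV
¹⁹⁷Au has the higher binding energy per nucleon, so it is the more tightly bound nucleus.

¹⁹⁷Au; 7.92 MeV/nucleon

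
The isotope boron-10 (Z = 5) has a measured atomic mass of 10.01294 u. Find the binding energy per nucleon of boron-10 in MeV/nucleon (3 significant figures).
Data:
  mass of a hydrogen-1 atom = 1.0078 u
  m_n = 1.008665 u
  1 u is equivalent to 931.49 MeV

Total constituent mass: 5 × 1.0078 + 5 × 1.008665 = 10.082325 u
Mass defect Δm = 10.082325 − 10.01294 = 0.069385 u
E_B = 0.069385 × 931.49 = 64.6314 MeV
BE/A = 64.6314 MeV / 10 = 6.463 MeV/nucleon

6.46 MeV/nucleon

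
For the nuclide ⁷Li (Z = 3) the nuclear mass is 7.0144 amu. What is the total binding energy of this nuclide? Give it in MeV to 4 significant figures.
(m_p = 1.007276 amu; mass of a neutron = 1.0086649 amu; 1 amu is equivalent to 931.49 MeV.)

Mass of separated nucleons = 3(1.007276) + 4(1.0086649) = 3.021828 + 4.0346596 = 7.0564876 amu
The mass defect is 7.0564876 − 7.0144 = 0.0420876 amu.
E_B = 0.0420876 × 931.49 = 39.2042 MeV

39.20 MeV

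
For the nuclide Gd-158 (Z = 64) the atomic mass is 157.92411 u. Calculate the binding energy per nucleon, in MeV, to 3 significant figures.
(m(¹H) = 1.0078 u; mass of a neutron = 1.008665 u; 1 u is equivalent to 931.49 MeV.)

With 64 protons and 94 neutrons (A = 158):
Total constituent mass: 64 × 1.0078 + 94 × 1.008665 = 159.313710 u
Mass defect Δm = 159.313710 − 157.92411 = 1.389600 u
Converting to energy: 1.389600 u × 931.49 MeV/u = 1294.40 MeV
Per nucleon: 1294.40 / 158 = 8.192 MeV

8.19 MeV/nucleon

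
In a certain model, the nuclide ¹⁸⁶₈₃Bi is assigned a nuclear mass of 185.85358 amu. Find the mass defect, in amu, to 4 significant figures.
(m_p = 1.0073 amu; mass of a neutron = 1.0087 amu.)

The nucleus contains 83 protons and 186 − 83 = 103 neutrons.
Total constituent mass: 83 × 1.0073 + 103 × 1.0087 = 187.5020 amu
Δm = 187.5020 − 185.85358 = 1.64842 amu

1.648 amu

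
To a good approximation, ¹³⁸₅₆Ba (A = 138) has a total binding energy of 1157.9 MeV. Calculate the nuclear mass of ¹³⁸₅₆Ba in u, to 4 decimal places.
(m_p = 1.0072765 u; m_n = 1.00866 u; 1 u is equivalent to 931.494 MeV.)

137.8745 u

Mass defect = 1157.9 MeV / (931.494 MeV/u) = 1.243057 u
Constituent mass = 56(1.0072765) + 82(1.00866) = 139.1176040 u
Nuclear mass = 139.1176040 − 1.243057 = 137.8745470 u ≈ 137.8745 u (to 4 decimal places)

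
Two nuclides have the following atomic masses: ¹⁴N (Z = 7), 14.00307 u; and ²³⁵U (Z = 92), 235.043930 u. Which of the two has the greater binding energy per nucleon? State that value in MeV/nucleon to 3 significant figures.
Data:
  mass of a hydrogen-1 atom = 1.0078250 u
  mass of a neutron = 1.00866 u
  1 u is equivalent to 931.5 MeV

¹⁴N: Σm = 7(1.0078250) + 7(1.00866) = 14.1153950 u; Δm = 0.1123250 u; E_B = 104.63 MeV; E_B/A = 7.474 MeV
²³⁵U: Σm = 92(1.0078250) + 143(1.00866) = 236.9582800 u; Δm = 1.9143500 u; E_B = 1783.2 MeV; E_B/A = 7.588 MeV
²³⁵U has the higher binding energy per nucleon, so it is the more tightly bound nucleus.

²³⁵U; 7.59 MeV/nucleon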